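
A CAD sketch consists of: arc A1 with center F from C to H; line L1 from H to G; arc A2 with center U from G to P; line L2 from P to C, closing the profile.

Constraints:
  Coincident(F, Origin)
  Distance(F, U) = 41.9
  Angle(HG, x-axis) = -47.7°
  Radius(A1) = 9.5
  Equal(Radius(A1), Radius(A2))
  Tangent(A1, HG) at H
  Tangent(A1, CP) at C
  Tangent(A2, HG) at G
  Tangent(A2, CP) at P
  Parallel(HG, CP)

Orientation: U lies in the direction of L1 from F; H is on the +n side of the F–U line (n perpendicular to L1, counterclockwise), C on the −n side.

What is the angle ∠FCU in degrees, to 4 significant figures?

77.23°

The slot axis is L1's direction at -47.7°, so u = (cos -47.7°, sin -47.7°) = (0.6730, -0.7396) and n = (−sin -47.7°, cos -47.7°) = (0.7396, 0.6730). F is at the origin and U lies 41.9 along u from F, so U = 41.9·u = (28.20, -30.99). Tangency of A1 to both parallel lines with radius 9.5 puts H and C at F ± 9.5·n: H = (7.026, 6.394), C = (-7.026, -6.394). Then cos ∠FCU = CF·CU / (|CF||CU|), giving 77.23°.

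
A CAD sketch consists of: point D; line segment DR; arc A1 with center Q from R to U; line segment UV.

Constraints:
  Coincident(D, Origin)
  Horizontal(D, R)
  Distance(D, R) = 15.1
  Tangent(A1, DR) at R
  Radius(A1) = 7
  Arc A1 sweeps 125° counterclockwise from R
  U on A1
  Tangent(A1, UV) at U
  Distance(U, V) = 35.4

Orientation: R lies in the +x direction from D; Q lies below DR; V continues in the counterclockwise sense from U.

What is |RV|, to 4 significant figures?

42.58

D is at the origin; DR is horizontal with |DR| = 15.1 and R on the +x side, so R = (15.10, 0.000). Tangency of A1 to DR means the radius QR is perpendicular to DR, so Q = R + (0, -7) = (15.10, -7.000). On A1, R sits at bearing 90° from Q; a 125° counterclockwise sweep puts U at bearing 215°, so U = Q + 7.0·(cos 215°, sin 215°) = (9.366, -11.02). The tangent condition forces QU to be normal to UV, so UV runs along (−sin 215°, cos 215°); with |UV| = 35.4, V = (29.67, -40.01). Then |RV| = |V − R| = 42.58.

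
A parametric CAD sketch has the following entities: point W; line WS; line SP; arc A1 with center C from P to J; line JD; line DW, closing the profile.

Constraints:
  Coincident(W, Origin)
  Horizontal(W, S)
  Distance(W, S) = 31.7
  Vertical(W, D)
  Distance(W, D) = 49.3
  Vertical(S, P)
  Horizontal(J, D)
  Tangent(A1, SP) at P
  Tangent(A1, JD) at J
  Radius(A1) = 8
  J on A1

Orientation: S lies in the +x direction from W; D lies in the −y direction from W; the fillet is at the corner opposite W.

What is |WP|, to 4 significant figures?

52.06

The virtual corner opposite W is at (31.70, -49.30). A1 meets SP tangentially, so CP is at right angles to SP and the tangent condition forces CJ to be normal to JD, with radius 8.0, so the center C sits 8.0 in from both sides at C = (23.70, -41.30). That places the tangent points at P = (31.70, -41.30) on SP and J = (23.70, -49.30) on JD. Then |WP| = |P − W| = 52.06.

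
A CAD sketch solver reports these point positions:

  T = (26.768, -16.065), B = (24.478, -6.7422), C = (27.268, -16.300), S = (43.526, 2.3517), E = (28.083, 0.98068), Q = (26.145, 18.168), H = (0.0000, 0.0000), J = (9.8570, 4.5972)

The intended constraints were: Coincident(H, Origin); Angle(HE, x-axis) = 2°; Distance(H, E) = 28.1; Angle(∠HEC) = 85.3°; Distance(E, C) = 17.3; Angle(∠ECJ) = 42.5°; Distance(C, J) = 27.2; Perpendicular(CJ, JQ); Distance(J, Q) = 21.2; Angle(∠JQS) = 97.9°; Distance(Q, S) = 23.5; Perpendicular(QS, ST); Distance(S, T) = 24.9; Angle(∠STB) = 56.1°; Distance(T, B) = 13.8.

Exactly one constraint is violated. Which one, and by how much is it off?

Distance(T, B) = 13.8 — off by 4.20.

H = (0.00, 0.00) ✓; HE at 2.000° ✓; |HE| = 28.10 ✓; ∠HEC = 85.30° ✓; |EC| = 17.30 ✓; ∠ECJ = 42.50° ✓; |CJ| = 27.20 ✓; ∠(CJ, JQ) = 90.00° ✓; |JQ| = 21.20 ✓; ∠JQS = 97.90° ✓; |QS| = 23.50 ✓; ∠(QS, ST) = 90.00° ✓; |ST| = 24.90 ✓; ∠STB = 56.10° ✓; |TB| = 9.600 ✗.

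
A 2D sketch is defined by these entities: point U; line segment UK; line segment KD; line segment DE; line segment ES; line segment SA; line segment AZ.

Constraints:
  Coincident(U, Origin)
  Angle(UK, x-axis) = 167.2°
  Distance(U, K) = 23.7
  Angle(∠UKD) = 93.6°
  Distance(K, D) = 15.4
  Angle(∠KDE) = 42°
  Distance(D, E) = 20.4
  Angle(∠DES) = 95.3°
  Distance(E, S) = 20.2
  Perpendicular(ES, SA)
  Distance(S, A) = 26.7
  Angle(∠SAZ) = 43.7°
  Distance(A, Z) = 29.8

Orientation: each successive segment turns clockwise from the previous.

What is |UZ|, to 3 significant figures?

14.6

U is at the origin; UK runs at 167.2° with length 23.7, so K = (-23.1, 5.25). ∠UKD = 93.6° gives KD at 80.8° from the x-axis; with |KD| = 15.4, D = (-20.6, 20.5). ∠KDE = 42.0° gives DE at -57.2° from the x-axis; with |DE| = 20.4, E = (-9.60, 3.31). ∠DES = 95.3° gives ES at -142° from the x-axis; with |ES| = 20.2, S = (-25.5, -9.16). ES is perpendicular to SA, so SA runs at 128°; with |SA| = 26.7, A = (-42.0, 11.9). ∠SAZ = 43.7° gives AZ at -8.20° from the x-axis; with |AZ| = 29.8, Z = (-12.5, 7.60). Then |UZ| = |Z − U| = 14.6.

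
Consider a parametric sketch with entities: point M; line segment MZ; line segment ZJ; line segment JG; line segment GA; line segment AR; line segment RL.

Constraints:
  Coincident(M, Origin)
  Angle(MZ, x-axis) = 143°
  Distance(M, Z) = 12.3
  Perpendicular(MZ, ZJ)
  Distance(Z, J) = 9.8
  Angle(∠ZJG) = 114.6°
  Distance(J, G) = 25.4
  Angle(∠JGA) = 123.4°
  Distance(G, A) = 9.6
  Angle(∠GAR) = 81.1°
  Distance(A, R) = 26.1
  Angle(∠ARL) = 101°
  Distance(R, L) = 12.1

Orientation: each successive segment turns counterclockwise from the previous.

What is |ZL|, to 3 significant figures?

3.99

∠GAR = 81.1° gives AR at 93.9° from the x-axis; with |AR| = 26.1, R = (4.15, 2.44). ∠ARL = 101.0° gives RL at 173° from the x-axis; with |RL| = 12.1, L = (-7.86, 3.93). Then |ZL| = |L − Z| = 3.99.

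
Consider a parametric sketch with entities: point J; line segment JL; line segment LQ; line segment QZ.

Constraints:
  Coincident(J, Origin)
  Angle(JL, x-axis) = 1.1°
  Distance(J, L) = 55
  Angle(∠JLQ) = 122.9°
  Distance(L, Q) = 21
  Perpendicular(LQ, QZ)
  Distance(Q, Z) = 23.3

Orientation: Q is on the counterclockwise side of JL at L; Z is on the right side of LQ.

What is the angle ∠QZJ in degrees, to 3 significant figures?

36.2°

J is at the origin; JL runs at 1.1° with length 55.0, so L = 55.0·(cos 1.1°, sin 1.1°) = (55.0, 1.06). ∠JLQ = 122.9°, so LQ runs at 1.1° + (180° − 122.9°) = 58.2° from the x-axis; with |LQ| = 21.0, Q = L + 21.0·(cos 58.2°, sin 58.2°) = (66.1, 18.9). LQ ⟂ QZ; with |QZ| = 23.3 on the right of LQ, Z = Q + 23.3·(0.850, -0.527) = (85.9, 6.63). Then cos ∠QZJ = ZQ·ZJ / (|ZQ||ZJ|), giving 36.2°.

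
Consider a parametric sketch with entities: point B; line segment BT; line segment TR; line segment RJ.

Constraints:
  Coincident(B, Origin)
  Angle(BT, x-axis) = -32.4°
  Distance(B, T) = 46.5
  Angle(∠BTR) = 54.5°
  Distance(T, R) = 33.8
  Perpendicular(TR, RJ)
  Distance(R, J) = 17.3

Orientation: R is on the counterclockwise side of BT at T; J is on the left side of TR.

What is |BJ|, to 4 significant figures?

21.65

B is at the origin; BT runs at -32.4° with length 46.5, so T = 46.5·(cos -32.4°, sin -32.4°) = (39.26, -24.92). ∠BTR = 54.5°, so TR runs at -32.4° + (180° − 54.5°) = 93.10° from the x-axis; with |TR| = 33.8, R = T + 33.8·(cos 93.10°, sin 93.10°) = (37.43, 8.835). The perpendicularity gives RJ at right angles to TR; with |RJ| = 17.3 on the left of TR, J = R + 17.3·(-0.9985, -0.05408) = (20.16, 7.899). Then |BJ| = |J − B| = 21.65.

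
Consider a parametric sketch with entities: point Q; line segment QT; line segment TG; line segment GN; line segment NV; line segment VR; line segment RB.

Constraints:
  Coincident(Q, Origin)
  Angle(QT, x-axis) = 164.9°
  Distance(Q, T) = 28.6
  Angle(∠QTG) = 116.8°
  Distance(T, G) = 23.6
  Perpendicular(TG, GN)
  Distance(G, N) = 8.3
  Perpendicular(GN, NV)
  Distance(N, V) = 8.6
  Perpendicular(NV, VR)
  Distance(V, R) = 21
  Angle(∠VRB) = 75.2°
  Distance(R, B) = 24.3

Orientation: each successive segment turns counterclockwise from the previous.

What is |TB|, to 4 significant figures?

39.04

NV ⟂ VR, so VR runs at 138.1°; with |VR| = 21.0, R = (-47.08, 4.767). ∠VRB = 75.2° gives RB at -117.1° from the x-axis; with |RB| = 24.3, B = (-58.15, -16.86). Then |TB| = |B − T| = 39.04.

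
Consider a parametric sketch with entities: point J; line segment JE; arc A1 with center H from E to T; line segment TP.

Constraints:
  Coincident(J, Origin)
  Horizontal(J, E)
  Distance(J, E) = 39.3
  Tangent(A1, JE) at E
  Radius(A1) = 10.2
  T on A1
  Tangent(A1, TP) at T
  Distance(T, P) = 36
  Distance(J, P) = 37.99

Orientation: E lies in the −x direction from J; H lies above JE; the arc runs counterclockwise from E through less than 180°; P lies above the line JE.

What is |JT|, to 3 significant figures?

30.9

Checks: ∠(HE, EJ) = 90.00° ✓; |HT| = 10.20 ✓; ∠(HT, TP) = 90.00° ✓; |TP| = 36.00 ✓; |JP| = 37.99 ✓.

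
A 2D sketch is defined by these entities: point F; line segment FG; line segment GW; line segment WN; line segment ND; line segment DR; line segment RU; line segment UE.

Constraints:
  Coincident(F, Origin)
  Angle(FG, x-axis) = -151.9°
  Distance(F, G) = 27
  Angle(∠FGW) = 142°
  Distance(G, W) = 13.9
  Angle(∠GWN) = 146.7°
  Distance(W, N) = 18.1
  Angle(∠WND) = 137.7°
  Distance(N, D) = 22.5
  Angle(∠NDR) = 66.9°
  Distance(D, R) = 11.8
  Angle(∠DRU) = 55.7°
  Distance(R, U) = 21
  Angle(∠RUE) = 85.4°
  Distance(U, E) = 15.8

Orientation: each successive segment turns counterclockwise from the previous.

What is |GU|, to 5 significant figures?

40.034

F is at the origin; FG runs at -151.9° with length 27.0, so G = (-23.817, -12.717). ∠FGW = 142.0° gives GW at -113.90° from the x-axis; with |GW| = 13.9, W = (-29.449, -25.425). ∠GWN = 146.7° gives WN at -80.600° from the x-axis; with |WN| = 18.1, N = (-26.493, -43.282). ∠WND = 137.7° gives ND at -38.300° from the x-axis; with |ND| = 22.5, D = (-8.8352, -57.227). ∠NDR = 66.9° gives DR at 74.800° from the x-axis; with |DR| = 11.8, R = (-5.7414, -45.840). ∠DRU = 55.7° gives RU at -160.90° from the x-axis; with |RU| = 21.0, U = (-25.585, -52.712). Then |GU| = |U − G| = 40.034.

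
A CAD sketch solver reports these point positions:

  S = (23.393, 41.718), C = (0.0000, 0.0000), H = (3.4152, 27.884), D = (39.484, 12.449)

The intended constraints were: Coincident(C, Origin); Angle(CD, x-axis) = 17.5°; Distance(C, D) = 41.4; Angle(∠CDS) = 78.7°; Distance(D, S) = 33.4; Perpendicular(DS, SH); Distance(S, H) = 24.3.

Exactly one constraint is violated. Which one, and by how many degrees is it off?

Perpendicular(DS, SH) — off by 5.90°.

C = (0.00, 0.00) ✓; CD at 17.50° ✓; |CD| = 41.40 ✓; ∠CDS = 78.70° ✓; |DS| = 33.40 ✓; ∠(DS, SH) = 95.90° ✗; |SH| = 24.30 ✓.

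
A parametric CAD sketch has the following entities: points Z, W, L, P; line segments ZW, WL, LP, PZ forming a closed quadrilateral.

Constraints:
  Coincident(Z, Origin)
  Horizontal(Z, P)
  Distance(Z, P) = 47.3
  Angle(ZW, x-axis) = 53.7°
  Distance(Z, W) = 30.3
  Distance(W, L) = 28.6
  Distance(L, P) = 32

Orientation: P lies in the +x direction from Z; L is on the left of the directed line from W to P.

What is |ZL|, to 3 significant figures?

55.6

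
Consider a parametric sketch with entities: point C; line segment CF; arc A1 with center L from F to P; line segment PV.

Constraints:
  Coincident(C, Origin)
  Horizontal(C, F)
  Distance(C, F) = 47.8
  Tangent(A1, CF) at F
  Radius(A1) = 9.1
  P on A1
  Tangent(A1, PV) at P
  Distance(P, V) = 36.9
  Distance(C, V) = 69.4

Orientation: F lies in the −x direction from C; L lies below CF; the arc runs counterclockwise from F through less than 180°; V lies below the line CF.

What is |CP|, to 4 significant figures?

57.75

C is at the origin; C and F share the same y with |CF| = 47.8 and F on the −x side, so F = (-47.80, 0.000). The tangent condition forces LF to be normal to CF, so L = F + (0, -9.1) = (-47.80, -9.100). Since LP ⟂ PV (tangency), |LV| = √(9.1² + 36.9²) = 38.01 regardless of where P sits on A1. So V lies on both circle(C, 69.4) and circle(L, 38.01); the below-CF intersection is V = (-51.10, -46.96). P is the foot of the tangent from V: P = (-56.79, -10.50).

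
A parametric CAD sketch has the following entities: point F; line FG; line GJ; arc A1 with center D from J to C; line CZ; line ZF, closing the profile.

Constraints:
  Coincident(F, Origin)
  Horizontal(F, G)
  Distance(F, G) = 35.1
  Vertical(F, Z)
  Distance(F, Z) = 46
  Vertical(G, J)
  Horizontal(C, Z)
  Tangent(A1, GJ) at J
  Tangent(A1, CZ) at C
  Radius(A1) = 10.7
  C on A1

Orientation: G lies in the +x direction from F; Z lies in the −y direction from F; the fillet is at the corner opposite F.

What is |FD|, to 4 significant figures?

42.91

F is at the origin; FG is horizontal with |FG| = 35.1 and G on the +x side, so G = (35.10, 0.000). F and Z share the same x with |FZ| = 46.0 and Z on the −y side, so Z = (0.000, -46.00). The virtual corner opposite F is at (35.10, -46.00). A1 meets GJ tangentially, so DJ is at right angles to GJ and A1 meets CZ tangentially, so DC is at right angles to CZ, with radius 10.7, so the center D sits 10.7 in from both sides at D = (24.40, -35.30). Then |FD| = |D − F| = 42.91.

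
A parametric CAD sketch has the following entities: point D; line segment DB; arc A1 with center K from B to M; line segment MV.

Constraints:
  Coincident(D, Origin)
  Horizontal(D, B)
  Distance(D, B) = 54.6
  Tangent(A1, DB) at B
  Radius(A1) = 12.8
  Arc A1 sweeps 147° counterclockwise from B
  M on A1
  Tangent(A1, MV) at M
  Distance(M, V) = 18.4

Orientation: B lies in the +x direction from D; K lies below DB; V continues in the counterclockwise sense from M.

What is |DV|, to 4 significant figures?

71.43

D is at the origin; DB is horizontal with |DB| = 54.6 and B on the +x side, so B = (54.60, 0.000). Since A1 is tangent to DB there, KB ⟂ DB, so K = B + (0, -12.8) = (54.60, -12.80). On A1, B sits at bearing 90° from K; a 147° counterclockwise sweep puts M at bearing 237°, so M = K + 12.8·(cos 237°, sin 237°) = (47.63, -23.53). A1 meets MV tangentially, so KM is at right angles to MV, so MV runs along (−sin 237°, cos 237°); with |MV| = 18.4, V = (63.06, -33.56). Then |DV| = |V − D| = 71.43.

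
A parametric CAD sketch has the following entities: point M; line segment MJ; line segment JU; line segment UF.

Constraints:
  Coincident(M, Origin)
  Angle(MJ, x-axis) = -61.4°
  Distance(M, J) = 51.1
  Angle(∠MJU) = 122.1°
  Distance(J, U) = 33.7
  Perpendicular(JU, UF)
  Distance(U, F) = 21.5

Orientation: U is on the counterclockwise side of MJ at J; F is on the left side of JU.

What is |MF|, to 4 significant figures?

64.64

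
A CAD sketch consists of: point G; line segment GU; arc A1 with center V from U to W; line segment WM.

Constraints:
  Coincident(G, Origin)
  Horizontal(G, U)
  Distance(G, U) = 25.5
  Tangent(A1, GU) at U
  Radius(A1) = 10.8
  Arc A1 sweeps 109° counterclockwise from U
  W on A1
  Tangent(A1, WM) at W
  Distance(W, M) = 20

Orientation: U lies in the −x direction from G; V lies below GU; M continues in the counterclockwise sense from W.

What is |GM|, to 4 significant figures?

44.23

G is at the origin; G and U share the same y with |GU| = 25.5 and U on the −x side, so U = (-25.50, 0.000). The tangent condition forces VU to be normal to GU, so V = U + (0, -10.8) = (-25.50, -10.80). On A1, U sits at bearing 90° from V; a 109° counterclockwise sweep puts W at bearing 199°, so W = V + 10.8·(cos 199°, sin 199°) = (-35.71, -14.32). A1 meets WM tangentially, so VW is at right angles to WM, so WM runs along (−sin 199°, cos 199°); with |WM| = 20.0, M = (-29.20, -33.23). Then |GM| = |M − G| = 44.23.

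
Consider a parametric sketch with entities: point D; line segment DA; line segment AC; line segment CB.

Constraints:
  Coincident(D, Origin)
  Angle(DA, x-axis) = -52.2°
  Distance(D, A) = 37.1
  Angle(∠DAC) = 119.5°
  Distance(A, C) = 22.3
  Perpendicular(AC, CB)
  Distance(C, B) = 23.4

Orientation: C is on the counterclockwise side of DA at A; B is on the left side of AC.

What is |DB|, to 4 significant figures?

41.53

D is at the origin; DA runs at -52.2° with length 37.1, so A = 37.1·(cos -52.2°, sin -52.2°) = (22.74, -29.31). ∠DAC = 119.5°, so AC runs at -52.2° + (180° − 119.5°) = 8.300° from the x-axis; with |AC| = 22.3, C = A + 22.3·(cos 8.300°, sin 8.300°) = (44.81, -26.10). The perpendicularity gives CB at right angles to AC; with |CB| = 23.4 on the left of AC, B = C + 23.4·(-0.1444, 0.9895) = (41.43, -2.941). Then |DB| = |B − D| = 41.53.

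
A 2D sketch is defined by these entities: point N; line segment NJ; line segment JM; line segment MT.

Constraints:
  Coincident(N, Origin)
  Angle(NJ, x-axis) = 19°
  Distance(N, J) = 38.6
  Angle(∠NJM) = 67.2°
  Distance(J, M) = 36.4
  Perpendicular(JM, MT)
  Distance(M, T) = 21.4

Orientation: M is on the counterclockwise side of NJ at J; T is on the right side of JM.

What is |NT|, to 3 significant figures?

60.9

N is at the origin; NJ runs at 19.0° with length 38.6, so J = 38.6·(cos 19.0°, sin 19.0°) = (36.5, 12.6). ∠NJM = 67.2°, so JM runs at 19.0° + (180° − 67.2°) = 132° from the x-axis; with |JM| = 36.4, M = J + 36.4·(cos 132°, sin 132°) = (12.2, 39.7). JM ⟂ MT; with |MT| = 21.4 on the right of JM, T = M + 21.4·(0.745, 0.667) = (28.2, 54.0). Then |NT| = |T − N| = 60.9.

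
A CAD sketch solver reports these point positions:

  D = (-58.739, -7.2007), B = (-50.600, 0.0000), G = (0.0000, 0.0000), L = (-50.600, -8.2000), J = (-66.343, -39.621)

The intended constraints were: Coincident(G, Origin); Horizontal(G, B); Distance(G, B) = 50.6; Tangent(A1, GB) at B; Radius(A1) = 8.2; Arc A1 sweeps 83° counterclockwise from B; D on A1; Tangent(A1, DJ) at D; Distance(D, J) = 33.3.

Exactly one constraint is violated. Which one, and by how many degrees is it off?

Tangent(A1, DJ) at D — off by 6.20°.

G = (0.00, 0.00) ✓; G.y = 0.00, B.y = 0.00 ✓; |GB| = 50.60 ✓; ∠(LB, BG) = 90.00° ✓; |LB| = 8.200 ✓; bearing(L→D) − bearing(L→B) = 83.00° ✓; |LD| = 8.200 ✓; ∠(LD, DJ) = 96.20° ✗; |DJ| = 33.30 ✓.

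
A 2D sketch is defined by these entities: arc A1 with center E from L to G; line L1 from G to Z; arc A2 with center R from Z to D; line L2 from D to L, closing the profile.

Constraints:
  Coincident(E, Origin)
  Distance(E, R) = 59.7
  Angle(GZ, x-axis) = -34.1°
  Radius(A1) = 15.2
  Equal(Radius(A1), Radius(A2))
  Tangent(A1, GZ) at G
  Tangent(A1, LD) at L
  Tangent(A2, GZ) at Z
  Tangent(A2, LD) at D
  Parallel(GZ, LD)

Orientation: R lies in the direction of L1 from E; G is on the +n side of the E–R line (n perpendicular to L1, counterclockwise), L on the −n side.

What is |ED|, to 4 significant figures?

61.60

Tangency of A1 to both parallel lines with radius 15.2 puts G and L at E ± 15.2·n: G = (8.522, 12.59), L = (-8.522, -12.59). Equal radii place Z and D the same way about R: Z = R + 15.2·n = (57.96, -20.88), D = R − 15.2·n = (40.91, -46.06). Then |ED| = |D − E| = 61.60.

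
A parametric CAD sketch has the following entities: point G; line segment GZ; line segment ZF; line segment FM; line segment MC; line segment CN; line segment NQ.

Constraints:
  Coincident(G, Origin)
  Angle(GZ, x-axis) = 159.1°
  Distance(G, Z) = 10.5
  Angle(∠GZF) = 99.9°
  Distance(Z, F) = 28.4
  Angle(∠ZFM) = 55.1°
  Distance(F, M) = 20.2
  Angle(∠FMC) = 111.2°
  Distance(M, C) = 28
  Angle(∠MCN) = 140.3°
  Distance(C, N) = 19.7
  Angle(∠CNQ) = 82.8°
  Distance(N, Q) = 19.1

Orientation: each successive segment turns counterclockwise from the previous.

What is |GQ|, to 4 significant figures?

25.86

G is at the origin; GZ runs at 159.1° with length 10.5, so Z = (-9.809, 3.746). ∠GZF = 99.9° gives ZF at -120.8° from the x-axis; with |ZF| = 28.4, F = (-24.35, -20.65). ∠ZFM = 55.1° gives FM at 4.100° from the x-axis; with |FM| = 20.2, M = (-4.203, -19.20). ∠FMC = 111.2° gives MC at 72.90° from the x-axis; with |MC| = 28.0, C = (4.030, 7.558). ∠MCN = 140.3° gives CN at 112.6° from the x-axis; with |CN| = 19.7, N = (-3.540, 25.74). ∠CNQ = 82.8° gives NQ at -150.2° from the x-axis; with |NQ| = 19.1, Q = (-20.11, 16.25). Then |GQ| = |Q − G| = 25.86.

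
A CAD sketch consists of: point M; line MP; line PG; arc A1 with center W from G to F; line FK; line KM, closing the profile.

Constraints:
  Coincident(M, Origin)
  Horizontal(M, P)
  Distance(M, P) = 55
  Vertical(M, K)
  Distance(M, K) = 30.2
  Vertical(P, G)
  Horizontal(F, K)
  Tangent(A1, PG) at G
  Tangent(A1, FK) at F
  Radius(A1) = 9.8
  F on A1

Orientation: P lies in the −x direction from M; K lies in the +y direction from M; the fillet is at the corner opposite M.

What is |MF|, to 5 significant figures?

54.361

M is at the origin; MP is horizontal with |MP| = 55.0 and P on the −x side, so P = (-55.000, 0.0000). MK is vertical with |MK| = 30.2 and K on the +y side, so K = (0.0000, 30.200). The virtual corner opposite M is at (-55.000, 30.200). A1 meets PG tangentially, so WG is at right angles to PG and A1 meets FK tangentially, so WF is at right angles to FK, with radius 9.8, so the center W sits 9.8 in from both sides at W = (-45.200, 20.400). That places the tangent points at G = (-55.000, 20.400) on PG and F = (-45.200, 30.200) on FK. Then |MF| = |F − M| = 54.361.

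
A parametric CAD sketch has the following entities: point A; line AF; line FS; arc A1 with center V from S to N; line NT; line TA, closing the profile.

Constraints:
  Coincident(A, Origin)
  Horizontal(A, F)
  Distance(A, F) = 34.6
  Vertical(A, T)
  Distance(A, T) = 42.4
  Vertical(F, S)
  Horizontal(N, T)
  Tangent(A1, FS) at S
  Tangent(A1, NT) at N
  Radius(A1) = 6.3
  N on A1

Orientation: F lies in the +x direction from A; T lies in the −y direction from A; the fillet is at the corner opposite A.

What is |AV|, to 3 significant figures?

45.9

A is at the origin; A and F share the same y with |AF| = 34.6 and F on the +x side, so F = (34.6, 0.00). A and T share the same x with |AT| = 42.4 and T on the −y side, so T = (0.00, -42.4). The virtual corner opposite A is at (34.6, -42.4). Tangency of A1 to FS means the radius VS is perpendicular to FS and tangency of A1 to NT means the radius VN is perpendicular to NT, with radius 6.3, so the center V sits 6.3 in from both sides at V = (28.3, -36.1). Then |AV| = |V − A| = 45.9.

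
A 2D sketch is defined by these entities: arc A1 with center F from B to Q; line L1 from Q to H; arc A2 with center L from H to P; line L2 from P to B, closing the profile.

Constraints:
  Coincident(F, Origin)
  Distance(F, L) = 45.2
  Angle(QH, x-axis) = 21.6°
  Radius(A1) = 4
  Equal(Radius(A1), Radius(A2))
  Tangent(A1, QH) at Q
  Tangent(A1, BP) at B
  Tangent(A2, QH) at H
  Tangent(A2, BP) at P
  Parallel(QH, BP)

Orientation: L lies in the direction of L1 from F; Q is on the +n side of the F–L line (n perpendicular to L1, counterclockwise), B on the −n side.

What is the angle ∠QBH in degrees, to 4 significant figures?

79.96°

The slot axis is L1's direction at 21.6°, so u = (cos 21.6°, sin 21.6°) = (0.9298, 0.3681) and n = (−sin 21.6°, cos 21.6°) = (-0.3681, 0.9298). F is at the origin and L lies 45.2 along u from F, so L = 45.2·u = (42.03, 16.64). Tangency of A1 to both parallel lines with radius 4.0 puts Q and B at F ± 4.0·n: Q = (-1.472, 3.719), B = (1.472, -3.719). Equal radii place H and P the same way about L: H = L + 4.0·n = (40.55, 20.36), P = L − 4.0·n = (43.50, 12.92). Then cos ∠QBH = BQ·BH / (|BQ||BH|), giving 79.96°.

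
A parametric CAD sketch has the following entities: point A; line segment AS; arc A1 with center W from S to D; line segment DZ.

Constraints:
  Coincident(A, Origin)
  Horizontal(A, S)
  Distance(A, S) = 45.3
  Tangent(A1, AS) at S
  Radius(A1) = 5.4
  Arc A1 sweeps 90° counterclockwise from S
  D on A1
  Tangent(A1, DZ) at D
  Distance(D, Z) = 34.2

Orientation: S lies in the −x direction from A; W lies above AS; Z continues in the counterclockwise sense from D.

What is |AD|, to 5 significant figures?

40.264

A is at the origin; AS is horizontal with |AS| = 45.3 and S on the −x side, so S = (-45.300, 0.0000). The tangent condition forces WS to be normal to AS, so W = S + (0, 5.4) = (-45.300, 5.4000). On A1, S sits at bearing -90° from W; a 90° counterclockwise sweep puts D at bearing 0°, so D = W + 5.4·(cos 0°, sin 0°) = (-39.900, 5.4000). Then |AD| = |D − A| = 40.264.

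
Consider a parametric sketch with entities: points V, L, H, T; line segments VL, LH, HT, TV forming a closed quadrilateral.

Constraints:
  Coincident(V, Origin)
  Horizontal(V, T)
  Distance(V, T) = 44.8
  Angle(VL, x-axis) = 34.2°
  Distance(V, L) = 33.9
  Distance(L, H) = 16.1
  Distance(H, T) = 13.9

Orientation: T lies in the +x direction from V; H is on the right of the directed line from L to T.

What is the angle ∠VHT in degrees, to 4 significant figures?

160.3°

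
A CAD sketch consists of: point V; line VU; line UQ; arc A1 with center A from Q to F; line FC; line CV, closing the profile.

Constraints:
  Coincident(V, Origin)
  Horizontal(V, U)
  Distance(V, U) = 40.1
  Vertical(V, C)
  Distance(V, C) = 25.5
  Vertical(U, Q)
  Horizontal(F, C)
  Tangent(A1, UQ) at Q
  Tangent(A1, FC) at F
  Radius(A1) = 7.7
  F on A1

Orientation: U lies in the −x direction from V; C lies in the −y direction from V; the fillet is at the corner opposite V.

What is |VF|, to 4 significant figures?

41.23

The virtual corner opposite V is at (-40.10, -25.50). Tangency of A1 to UQ means the radius AQ is perpendicular to UQ and A1 meets FC tangentially, so AF is at right angles to FC, with radius 7.7, so the center A sits 7.7 in from both sides at A = (-32.40, -17.80). That places the tangent points at Q = (-40.10, -17.80) on UQ and F = (-32.40, -25.50) on FC. Then |VF| = |F − V| = 41.23.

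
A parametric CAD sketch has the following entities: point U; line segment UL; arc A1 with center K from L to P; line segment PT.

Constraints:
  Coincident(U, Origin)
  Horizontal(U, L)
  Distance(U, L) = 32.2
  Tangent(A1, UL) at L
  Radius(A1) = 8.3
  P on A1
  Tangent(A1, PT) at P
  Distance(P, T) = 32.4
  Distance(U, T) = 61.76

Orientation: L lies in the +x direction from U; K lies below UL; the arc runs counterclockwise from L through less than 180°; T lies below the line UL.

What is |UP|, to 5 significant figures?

29.976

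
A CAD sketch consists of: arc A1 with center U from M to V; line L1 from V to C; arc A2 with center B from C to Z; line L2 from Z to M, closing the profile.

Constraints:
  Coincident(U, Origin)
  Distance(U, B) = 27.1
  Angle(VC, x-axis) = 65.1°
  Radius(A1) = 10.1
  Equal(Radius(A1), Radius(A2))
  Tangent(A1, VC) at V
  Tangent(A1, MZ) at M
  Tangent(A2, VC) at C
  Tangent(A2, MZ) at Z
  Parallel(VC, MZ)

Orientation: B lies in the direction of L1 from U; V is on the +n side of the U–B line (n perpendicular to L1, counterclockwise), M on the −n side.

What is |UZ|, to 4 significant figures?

28.92

The slot axis is L1's direction at 65.1°, so u = (cos 65.1°, sin 65.1°) = (0.4210, 0.9070) and n = (−sin 65.1°, cos 65.1°) = (-0.9070, 0.4210). U is at the origin and B lies 27.1 along u from U, so B = 27.1·u = (11.41, 24.58). Tangency of A1 to both parallel lines with radius 10.1 puts V and M at U ± 10.1·n: V = (-9.161, 4.252), M = (9.161, -4.252). Equal radii place C and Z the same way about B: C = B + 10.1·n = (2.249, 28.83), Z = B − 10.1·n = (20.57, 20.33). Then |UZ| = |Z − U| = 28.92.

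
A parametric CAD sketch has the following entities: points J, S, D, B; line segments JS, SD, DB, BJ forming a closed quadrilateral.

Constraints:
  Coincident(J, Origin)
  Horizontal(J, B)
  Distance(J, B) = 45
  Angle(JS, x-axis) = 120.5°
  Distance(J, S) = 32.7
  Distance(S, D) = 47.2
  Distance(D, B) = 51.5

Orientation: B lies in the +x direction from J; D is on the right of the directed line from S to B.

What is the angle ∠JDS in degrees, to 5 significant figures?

27.714°

J is at the origin; JB is horizontal with |JB| = 45.0 and B in +x, so B = (45.0, 0). JS runs at 120.5° with |JS| = 32.7, so S = (-16.597, 28.175). D is determined by |SD| = 47.2 and |DB| = 51.5 together: it lies at the intersection of circle(S, 47.2) and circle(B, 51.5). With |SB| = 67.735, the foot of the radical line on SB is 30.734 from S and the perpendicular offset is √(47.2² − 30.734²) = 35.822. Taking the right-of-SB solution: D = (-3.5481, -17.185).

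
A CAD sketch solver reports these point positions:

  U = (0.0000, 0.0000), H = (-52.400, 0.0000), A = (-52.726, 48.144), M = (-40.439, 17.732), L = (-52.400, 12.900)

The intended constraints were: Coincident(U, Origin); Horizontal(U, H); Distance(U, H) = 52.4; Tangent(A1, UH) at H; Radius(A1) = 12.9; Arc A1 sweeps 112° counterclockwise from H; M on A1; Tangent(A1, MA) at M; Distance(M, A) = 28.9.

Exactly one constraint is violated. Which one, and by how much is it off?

Distance(M, A) = 28.9 — off by 3.90.

U = (0.00, 0.00) ✓; U.y = 0.00, H.y = 0.00 ✓; |UH| = 52.40 ✓; ∠(LH, HU) = 90.00° ✓; |LH| = 12.90 ✓; bearing(L→M) − bearing(L→H) = 112.0° ✓; |LM| = 12.90 ✓; ∠(LM, MA) = 90.00° ✓; |MA| = 32.80 ✗.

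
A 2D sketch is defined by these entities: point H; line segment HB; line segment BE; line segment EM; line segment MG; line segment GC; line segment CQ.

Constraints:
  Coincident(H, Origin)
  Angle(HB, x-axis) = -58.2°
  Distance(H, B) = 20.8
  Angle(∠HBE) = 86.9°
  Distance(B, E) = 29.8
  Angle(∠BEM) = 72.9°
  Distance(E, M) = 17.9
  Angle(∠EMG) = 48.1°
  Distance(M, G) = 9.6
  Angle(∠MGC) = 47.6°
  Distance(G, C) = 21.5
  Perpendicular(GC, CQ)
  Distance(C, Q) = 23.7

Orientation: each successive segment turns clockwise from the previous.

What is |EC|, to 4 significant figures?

17.04

H is at the origin; HB runs at -58.2° with length 20.8, so B = (10.96, -17.68). ∠HBE = 86.9° gives BE at -151.3° from the x-axis; with |BE| = 29.8, E = (-15.18, -31.99). ∠BEM = 72.9° gives EM at 101.6° from the x-axis; with |EM| = 17.9, M = (-18.78, -14.45). ∠EMG = 48.1° gives MG at -30.30° from the x-axis; with |MG| = 9.6, G = (-10.49, -19.30). ∠MGC = 47.6° gives GC at -162.7° from the x-axis; with |GC| = 21.5, C = (-31.02, -25.69). Then |EC| = |C − E| = 17.04.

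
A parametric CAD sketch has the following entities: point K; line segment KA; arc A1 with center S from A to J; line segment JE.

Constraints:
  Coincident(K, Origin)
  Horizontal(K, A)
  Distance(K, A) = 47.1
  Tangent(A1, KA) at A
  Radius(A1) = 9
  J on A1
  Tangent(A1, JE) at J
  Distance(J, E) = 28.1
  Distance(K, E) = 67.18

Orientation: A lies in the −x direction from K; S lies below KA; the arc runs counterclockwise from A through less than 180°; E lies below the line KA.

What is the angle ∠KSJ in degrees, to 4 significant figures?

169.4°

Checks: |SJ| = 9.000 ✓; ∠(SJ, JE) = 90.00° ✓; |JE| = 28.10 ✓; |KE| = 67.18 ✓.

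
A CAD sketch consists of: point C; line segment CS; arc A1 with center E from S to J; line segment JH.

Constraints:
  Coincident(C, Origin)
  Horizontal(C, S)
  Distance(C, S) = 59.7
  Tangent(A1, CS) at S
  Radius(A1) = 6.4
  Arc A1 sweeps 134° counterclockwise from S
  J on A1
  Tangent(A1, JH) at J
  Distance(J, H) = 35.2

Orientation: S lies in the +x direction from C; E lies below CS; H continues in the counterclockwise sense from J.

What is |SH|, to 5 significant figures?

41.255

C is at the origin; CS is horizontal with |CS| = 59.7 and S on the +x side, so S = (59.700, 0.0000). The tangent condition forces ES to be normal to CS, so E = S + (0, -6.4) = (59.700, -6.4000). On A1, S sits at bearing 90° from E; a 134° counterclockwise sweep puts J at bearing 224°, so J = E + 6.4·(cos 224°, sin 224°) = (55.096, -10.846). The tangent condition forces EJ to be normal to JH, so JH runs along (−sin 224°, cos 224°); with |JH| = 35.2, H = (79.548, -36.167). Then |SH| = |H − S| = 41.255.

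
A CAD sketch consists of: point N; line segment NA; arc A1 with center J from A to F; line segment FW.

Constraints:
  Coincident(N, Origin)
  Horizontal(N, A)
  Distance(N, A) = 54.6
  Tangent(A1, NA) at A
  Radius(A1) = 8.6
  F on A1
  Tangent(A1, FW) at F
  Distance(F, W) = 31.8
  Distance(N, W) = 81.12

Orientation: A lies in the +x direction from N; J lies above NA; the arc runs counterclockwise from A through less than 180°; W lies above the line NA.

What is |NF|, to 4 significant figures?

63.06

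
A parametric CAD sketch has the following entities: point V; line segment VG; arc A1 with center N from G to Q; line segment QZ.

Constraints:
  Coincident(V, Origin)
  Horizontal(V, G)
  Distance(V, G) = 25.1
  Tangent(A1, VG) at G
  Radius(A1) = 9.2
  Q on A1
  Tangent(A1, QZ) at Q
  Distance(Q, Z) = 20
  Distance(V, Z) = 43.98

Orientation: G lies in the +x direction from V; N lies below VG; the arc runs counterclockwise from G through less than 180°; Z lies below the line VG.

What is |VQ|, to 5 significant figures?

24.054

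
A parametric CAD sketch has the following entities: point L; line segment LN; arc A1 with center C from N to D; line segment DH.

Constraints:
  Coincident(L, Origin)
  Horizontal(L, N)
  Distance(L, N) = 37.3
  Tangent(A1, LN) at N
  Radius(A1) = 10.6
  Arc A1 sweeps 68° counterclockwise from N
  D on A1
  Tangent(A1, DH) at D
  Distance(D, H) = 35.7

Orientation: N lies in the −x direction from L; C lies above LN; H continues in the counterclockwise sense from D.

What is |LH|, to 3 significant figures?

42.2

L is at the origin; L and N share the same y with |LN| = 37.3 and N on the −x side, so N = (-37.3, 0.00). A1 meets LN tangentially, so CN is at right angles to LN, so C = N + (0, 10.6) = (-37.3, 10.6). On A1, N sits at bearing -90° from C; a 68° counterclockwise sweep puts D at bearing -22°, so D = C + 10.6·(cos -22°, sin -22°) = (-27.5, 6.63). Tangency of A1 to DH means the radius CD is perpendicular to DH, so DH runs along (−sin -22°, cos -22°); with |DH| = 35.7, H = (-14.1, 39.7). Then |LH| = |H − L| = 42.2.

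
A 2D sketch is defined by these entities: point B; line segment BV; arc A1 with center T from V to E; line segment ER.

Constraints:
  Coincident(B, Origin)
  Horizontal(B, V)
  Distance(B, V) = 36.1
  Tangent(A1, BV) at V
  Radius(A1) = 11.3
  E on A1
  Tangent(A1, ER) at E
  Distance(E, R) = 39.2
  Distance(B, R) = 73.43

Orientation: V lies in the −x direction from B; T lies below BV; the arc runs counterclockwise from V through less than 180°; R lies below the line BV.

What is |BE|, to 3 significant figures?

47.8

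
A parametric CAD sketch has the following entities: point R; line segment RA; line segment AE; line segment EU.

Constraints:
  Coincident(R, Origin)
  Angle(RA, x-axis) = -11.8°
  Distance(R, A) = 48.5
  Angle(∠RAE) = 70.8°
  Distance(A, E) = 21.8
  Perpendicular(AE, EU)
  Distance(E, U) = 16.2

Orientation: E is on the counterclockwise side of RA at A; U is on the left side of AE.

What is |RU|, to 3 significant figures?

30.2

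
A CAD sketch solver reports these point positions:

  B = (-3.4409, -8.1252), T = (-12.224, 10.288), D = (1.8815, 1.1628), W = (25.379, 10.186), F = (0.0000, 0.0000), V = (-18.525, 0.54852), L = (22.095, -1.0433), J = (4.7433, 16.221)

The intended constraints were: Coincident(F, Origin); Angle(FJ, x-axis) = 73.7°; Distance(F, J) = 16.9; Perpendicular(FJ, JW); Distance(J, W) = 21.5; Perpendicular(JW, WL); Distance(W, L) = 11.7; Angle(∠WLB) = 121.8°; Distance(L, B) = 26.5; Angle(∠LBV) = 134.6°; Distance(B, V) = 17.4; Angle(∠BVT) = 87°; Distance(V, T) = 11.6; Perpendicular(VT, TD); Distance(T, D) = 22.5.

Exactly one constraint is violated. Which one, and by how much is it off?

Distance(T, D) = 22.5 — off by 5.70.

F = (0.00, 0.00) ✓; FJ at 73.70° ✓; |FJ| = 16.90 ✓; ∠(FJ, JW) = 90.00° ✓; |JW| = 21.50 ✓; ∠(JW, WL) = 90.00° ✓; |WL| = 11.70 ✓; ∠WLB = 121.8° ✓; |LB| = 26.50 ✓; ∠LBV = 134.6° ✓; |BV| = 17.40 ✓; ∠BVT = 87.00° ✓; |VT| = 11.60 ✓; ∠(VT, TD) = 90.00° ✓; |TD| = 16.80 ✗.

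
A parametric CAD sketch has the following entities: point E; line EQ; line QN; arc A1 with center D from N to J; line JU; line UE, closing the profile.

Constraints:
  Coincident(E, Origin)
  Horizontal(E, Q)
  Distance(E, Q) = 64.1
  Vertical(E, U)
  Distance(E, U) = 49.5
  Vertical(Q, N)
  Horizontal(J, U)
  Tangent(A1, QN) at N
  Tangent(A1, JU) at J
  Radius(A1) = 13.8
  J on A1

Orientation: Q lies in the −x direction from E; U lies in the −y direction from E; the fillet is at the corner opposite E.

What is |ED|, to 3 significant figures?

61.7

E is at the origin; E and Q share the same y with |EQ| = 64.1 and Q on the −x side, so Q = (-64.1, 0.00). E and U share the same x with |EU| = 49.5 and U on the −y side, so U = (0.00, -49.5). The virtual corner opposite E is at (-64.1, -49.5). A1 meets QN tangentially, so DN is at right angles to QN and A1 meets JU tangentially, so DJ is at right angles to JU, with radius 13.8, so the center D sits 13.8 in from both sides at D = (-50.3, -35.7). Then |ED| = |D − E| = 61.7.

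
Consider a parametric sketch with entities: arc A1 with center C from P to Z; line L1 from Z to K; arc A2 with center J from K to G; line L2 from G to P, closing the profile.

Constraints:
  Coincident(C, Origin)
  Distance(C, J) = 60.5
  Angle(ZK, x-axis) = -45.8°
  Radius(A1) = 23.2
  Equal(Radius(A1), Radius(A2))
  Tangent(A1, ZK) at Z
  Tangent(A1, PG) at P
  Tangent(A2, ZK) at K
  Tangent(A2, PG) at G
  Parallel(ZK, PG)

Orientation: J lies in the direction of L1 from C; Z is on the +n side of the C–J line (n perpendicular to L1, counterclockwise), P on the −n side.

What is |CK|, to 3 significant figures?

64.8

The slot axis is L1's direction at -45.8°, so u = (cos -45.8°, sin -45.8°) = (0.697, -0.717) and n = (−sin -45.8°, cos -45.8°) = (0.717, 0.697). C is at the origin and J lies 60.5 along u from C, so J = 60.5·u = (42.2, -43.4). Tangency of A1 to both parallel lines with radius 23.2 puts Z and P at C ± 23.2·n: Z = (16.6, 16.2), P = (-16.6, -16.2). Equal radii place K and G the same way about J: K = J + 23.2·n = (58.8, -27.2), G = J − 23.2·n = (25.5, -59.5). Then |CK| = |K − C| = 64.8.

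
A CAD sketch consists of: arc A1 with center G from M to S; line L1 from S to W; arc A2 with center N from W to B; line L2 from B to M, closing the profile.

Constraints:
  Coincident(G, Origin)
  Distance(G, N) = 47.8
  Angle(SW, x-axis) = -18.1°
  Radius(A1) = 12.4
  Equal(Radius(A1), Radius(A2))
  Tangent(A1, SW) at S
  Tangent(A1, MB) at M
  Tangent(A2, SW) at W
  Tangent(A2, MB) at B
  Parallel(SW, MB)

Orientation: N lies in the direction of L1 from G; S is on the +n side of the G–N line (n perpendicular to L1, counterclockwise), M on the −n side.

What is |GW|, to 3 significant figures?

49.4

Tangency of A1 to both parallel lines with radius 12.4 puts S and M at G ± 12.4·n: S = (3.85, 11.8), M = (-3.85, -11.8). Equal radii place W and B the same way about N: W = N + 12.4·n = (49.3, -3.06), B = N − 12.4·n = (41.6, -26.6). Then |GW| = |W − G| = 49.4.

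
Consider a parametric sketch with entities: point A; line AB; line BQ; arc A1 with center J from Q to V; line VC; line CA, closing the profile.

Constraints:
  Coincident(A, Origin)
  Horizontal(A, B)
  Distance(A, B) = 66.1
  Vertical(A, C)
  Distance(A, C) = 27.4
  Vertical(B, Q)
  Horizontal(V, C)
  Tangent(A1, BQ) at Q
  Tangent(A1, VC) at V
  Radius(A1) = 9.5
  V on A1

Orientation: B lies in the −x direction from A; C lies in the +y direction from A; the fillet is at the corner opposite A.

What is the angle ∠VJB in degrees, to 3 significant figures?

152°

A is at the origin; A and B share the same y with |AB| = 66.1 and B on the −x side, so B = (-66.1, 0.00). A and C share the same x with |AC| = 27.4 and C on the +y side, so C = (0.00, 27.4). The virtual corner opposite A is at (-66.1, 27.4). The tangent condition forces JQ to be normal to BQ and A1 meets VC tangentially, so JV is at right angles to VC, with radius 9.5, so the center J sits 9.5 in from both sides at J = (-56.6, 17.9). That places the tangent points at Q = (-66.1, 17.9) on BQ and V = (-56.6, 27.4) on VC. Then cos ∠VJB = JV·JB / (|JV||JB|), giving 152°.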